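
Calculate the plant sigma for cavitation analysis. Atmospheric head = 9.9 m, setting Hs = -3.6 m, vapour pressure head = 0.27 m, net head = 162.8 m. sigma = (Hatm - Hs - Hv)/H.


sigma = (9.9 - (-3.6) - 0.27) / 162.8 = 0.0813


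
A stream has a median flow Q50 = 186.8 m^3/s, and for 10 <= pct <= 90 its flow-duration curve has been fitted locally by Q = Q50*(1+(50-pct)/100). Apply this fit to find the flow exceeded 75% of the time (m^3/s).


Q = 186.8 * (1 + (50 - 75)/100) = 140.1000 m^3/s


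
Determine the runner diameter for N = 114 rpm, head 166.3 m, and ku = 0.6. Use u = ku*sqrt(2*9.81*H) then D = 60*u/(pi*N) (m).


u = 0.6 * sqrt(2*9.81*166.3) = 34.2726 m/s
D = 60 * 34.2726 / (pi * 114) = 5.7417 m


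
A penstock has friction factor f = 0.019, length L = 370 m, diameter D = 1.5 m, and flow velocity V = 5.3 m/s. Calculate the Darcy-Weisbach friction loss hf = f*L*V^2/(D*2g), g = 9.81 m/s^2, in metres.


hf = 0.019 * 370 * 5.3^2 / (1.5 * 2 * 9.81) = 6.7099 m


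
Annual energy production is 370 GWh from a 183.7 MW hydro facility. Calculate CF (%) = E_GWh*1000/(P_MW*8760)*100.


CF = 370 * 1000 / (183.7 * 8760) * 100 = 22.9926 %


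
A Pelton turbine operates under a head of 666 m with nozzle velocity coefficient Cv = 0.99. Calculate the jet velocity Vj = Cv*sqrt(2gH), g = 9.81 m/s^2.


Vj = 0.99 * sqrt(2*9.81*666) = 113.1675 m/s


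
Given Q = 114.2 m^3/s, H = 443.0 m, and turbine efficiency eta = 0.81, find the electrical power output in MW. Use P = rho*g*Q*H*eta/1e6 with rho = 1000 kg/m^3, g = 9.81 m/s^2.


P = 1000 * 9.81 * 114.2 * 443.0 * 0.81 / 1e6 = 401.9980 MW


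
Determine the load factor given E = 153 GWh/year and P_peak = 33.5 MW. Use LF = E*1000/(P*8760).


LF = 153 * 1000 / (33.5 * 8760) = 0.5214


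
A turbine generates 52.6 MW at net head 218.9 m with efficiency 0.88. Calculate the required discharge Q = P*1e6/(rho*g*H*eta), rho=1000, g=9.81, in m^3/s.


Q = 52.6 * 1e6 / (1000 * 9.81 * 218.9 * 0.88) = 27.8348 m^3/s


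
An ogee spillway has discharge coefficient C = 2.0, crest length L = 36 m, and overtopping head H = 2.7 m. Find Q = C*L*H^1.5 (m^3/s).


Q = 2.0 * 36 * 2.7^1.5 = 319.4318 m^3/s


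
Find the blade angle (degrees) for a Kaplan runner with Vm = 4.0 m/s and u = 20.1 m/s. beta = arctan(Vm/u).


beta = arctan(4.0 / 20.1) = 11.2551 degrees


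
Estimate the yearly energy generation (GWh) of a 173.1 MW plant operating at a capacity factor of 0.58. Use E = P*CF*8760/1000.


E = 173.1 * 0.58 * 8760 / 1000 = 879.4865 GWh


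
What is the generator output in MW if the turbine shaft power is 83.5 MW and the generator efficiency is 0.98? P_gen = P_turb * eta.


P_gen = 83.5 * 0.98 = 81.8300 MW


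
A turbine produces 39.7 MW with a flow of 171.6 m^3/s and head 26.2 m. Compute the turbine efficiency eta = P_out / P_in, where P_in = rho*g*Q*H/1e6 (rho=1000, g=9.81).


P_in = 1000 * 9.81 * 171.6 * 26.2 / 1e6 = 44.1050 MW
eta = 39.7 / 44.1050 = 0.9001


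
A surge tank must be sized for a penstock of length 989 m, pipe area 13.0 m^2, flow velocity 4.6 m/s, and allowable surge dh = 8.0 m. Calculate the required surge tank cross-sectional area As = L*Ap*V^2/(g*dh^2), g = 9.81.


As = 989 * 13.0 * 4.6^2 / (9.81 * 8.0^2) = 433.3176 m^2


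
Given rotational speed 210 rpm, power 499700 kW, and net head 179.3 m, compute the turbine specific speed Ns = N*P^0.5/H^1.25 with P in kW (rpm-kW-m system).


Ns = 210 * 499700^0.5 / 179.3^1.25 = 226.2552


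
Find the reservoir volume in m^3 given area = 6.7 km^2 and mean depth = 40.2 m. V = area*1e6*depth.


V = 6.7 * 1e6 * 40.2 = 2.6934e+08 m^3


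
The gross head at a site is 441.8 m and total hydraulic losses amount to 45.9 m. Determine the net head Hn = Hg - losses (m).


Hn = 441.8 - 45.9 = 395.9000 m


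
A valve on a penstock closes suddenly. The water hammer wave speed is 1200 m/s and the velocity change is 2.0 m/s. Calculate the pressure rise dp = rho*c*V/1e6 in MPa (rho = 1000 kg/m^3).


dp = 1000 * 1200 * 2.0 / 1e6 = 2.4000 MPa


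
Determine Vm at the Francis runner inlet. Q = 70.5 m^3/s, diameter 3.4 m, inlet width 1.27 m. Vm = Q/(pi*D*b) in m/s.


Vm = 70.5 / (pi * 3.4 * 1.27) = 5.1970 m/s


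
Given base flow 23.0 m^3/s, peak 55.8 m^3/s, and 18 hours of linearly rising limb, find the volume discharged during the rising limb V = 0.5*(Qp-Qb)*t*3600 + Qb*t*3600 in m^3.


V = 0.5*(55.8 - 23.0)*18*3600 + 23.0*18*3600 = 2.5531e+06 m^3


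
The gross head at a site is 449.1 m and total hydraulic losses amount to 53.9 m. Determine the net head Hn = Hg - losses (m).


Hn = 449.1 - 53.9 = 395.2000 m


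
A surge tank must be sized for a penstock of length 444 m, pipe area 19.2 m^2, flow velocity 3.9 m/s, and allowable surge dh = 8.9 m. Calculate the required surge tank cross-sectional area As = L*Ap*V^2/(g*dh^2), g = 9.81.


As = 444 * 19.2 * 3.9^2 / (9.81 * 8.9^2) = 166.8647 m^2


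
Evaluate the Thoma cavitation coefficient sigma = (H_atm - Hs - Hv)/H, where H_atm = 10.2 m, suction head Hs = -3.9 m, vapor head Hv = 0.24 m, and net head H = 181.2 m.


sigma = (10.2 - (-3.9) - 0.24) / 181.2 = 0.0765


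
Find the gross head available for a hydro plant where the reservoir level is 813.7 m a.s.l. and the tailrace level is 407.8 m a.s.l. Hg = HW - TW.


Hg = 813.7 - 407.8 = 405.9000 m


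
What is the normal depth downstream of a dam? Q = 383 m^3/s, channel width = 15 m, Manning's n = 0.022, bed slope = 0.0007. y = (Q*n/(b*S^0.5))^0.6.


y = (383 * 0.022 / (15 * 0.0007^0.5))^0.6 = 6.2544 m


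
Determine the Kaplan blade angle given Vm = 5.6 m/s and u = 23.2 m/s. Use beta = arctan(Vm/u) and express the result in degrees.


beta = arctan(5.6 / 23.2) = 13.5704 degrees


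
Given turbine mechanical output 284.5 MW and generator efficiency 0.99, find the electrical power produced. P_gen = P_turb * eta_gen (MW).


P_gen = 284.5 * 0.99 = 281.6550 MW


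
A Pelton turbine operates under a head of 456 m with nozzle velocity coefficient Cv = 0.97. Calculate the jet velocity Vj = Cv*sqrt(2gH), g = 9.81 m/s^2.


Vj = 0.97 * sqrt(2*9.81*456) = 91.7495 m/s


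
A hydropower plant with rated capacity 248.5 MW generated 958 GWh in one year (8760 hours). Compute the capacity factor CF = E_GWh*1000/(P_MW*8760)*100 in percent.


CF = 958 * 1000 / (248.5 * 8760) * 100 = 44.0083 %


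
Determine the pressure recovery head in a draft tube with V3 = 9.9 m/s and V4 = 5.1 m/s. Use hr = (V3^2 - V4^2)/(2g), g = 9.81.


hr = (9.9^2 - 5.1^2) / (2*9.81) = 3.6697 m


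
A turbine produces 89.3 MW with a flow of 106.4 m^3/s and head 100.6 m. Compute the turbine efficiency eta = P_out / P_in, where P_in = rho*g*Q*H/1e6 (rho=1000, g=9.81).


P_in = 1000 * 9.81 * 106.4 * 100.6 / 1e6 = 105.0047 MW
eta = 89.3 / 105.0047 = 0.8504


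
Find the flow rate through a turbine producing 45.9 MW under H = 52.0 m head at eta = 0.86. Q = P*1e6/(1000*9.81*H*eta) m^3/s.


Q = 45.9 * 1e6 / (1000 * 9.81 * 52.0 * 0.86) = 104.6265 m^3/s


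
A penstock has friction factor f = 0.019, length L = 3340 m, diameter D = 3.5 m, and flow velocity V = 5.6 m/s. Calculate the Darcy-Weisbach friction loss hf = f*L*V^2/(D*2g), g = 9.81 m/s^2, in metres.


hf = 0.019 * 3340 * 5.6^2 / (3.5 * 2 * 9.81) = 28.9807 m


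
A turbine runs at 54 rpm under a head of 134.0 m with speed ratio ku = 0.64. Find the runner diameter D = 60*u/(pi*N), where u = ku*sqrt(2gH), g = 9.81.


u = 0.64 * sqrt(2*9.81*134.0) = 32.8157 m/s
D = 60 * 32.8157 / (pi * 54) = 11.6062 m


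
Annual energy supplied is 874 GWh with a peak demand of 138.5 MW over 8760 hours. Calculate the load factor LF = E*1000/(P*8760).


LF = 874 * 1000 / (138.5 * 8760) = 0.7204


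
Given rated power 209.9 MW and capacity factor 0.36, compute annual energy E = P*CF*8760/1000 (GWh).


E = 209.9 * 0.36 * 8760 / 1000 = 661.9406 GWh


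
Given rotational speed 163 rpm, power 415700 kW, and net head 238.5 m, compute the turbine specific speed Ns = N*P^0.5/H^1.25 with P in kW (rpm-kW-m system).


Ns = 163 * 415700^0.5 / 238.5^1.25 = 112.1288


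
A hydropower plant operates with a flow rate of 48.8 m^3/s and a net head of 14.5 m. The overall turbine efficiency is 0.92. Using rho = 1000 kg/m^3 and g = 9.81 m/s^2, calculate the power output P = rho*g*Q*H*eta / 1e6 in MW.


P = 1000 * 9.81 * 48.8 * 14.5 * 0.92 / 1e6 = 6.3862 MW


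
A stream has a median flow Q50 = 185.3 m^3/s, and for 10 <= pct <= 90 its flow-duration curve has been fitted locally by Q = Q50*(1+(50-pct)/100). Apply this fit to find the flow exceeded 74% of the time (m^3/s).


Q = 185.3 * (1 + (50 - 74)/100) = 140.8280 m^3/s


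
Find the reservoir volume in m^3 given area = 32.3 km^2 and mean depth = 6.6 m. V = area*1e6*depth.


V = 32.3 * 1e6 * 6.6 = 2.1318e+08 m^3


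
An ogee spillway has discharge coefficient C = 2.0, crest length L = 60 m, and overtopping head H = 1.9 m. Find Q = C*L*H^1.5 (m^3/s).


Q = 2.0 * 60 * 1.9^1.5 = 314.2763 m^3/s


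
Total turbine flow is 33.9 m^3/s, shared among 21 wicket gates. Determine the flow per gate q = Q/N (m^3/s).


q = 33.9 / 21 = 1.6143 m^3/s


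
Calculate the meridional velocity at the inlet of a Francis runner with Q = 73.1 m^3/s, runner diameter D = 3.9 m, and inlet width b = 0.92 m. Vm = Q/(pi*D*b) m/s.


Vm = 73.1 / (pi * 3.9 * 0.92) = 6.4851 m/s


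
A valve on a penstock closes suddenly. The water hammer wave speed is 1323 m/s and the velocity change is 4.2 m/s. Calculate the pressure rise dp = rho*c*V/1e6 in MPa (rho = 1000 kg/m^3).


dp = 1000 * 1323 * 4.2 / 1e6 = 5.5566 MPa


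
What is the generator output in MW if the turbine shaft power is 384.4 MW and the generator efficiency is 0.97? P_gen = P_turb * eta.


P_gen = 384.4 * 0.97 = 372.8680 MW


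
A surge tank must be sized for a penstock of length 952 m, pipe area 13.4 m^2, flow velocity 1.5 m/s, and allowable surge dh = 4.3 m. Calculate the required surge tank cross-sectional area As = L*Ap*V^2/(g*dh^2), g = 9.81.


As = 952 * 13.4 * 1.5^2 / (9.81 * 4.3^2) = 158.2408 m^2


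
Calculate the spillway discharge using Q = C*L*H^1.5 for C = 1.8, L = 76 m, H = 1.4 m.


Q = 1.8 * 76 * 1.4^1.5 = 226.6095 m^3/s


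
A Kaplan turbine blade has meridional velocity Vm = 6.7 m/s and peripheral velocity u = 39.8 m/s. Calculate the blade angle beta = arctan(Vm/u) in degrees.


beta = arctan(6.7 / 39.8) = 9.5557 degrees


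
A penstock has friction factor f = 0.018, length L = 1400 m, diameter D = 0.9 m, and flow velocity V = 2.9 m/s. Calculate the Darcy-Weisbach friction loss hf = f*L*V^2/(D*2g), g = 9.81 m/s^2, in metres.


hf = 0.018 * 1400 * 2.9^2 / (0.9 * 2 * 9.81) = 12.0020 m


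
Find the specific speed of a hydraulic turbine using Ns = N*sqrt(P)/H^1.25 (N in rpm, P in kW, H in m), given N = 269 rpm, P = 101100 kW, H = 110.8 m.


Ns = 269 * 101100^0.5 / 110.8^1.25 = 237.9322


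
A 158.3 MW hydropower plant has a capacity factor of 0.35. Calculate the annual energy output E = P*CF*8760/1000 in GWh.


E = 158.3 * 0.35 * 8760 / 1000 = 485.3478 GWh


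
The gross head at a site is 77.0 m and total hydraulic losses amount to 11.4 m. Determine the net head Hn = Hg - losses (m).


Hn = 77.0 - 11.4 = 65.6000 m


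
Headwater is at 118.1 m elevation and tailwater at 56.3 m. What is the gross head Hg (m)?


Hg = 118.1 - 56.3 = 61.8000 m


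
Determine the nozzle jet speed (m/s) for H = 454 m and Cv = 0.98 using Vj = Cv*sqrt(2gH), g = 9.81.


Vj = 0.98 * sqrt(2*9.81*454) = 92.4919 m/s


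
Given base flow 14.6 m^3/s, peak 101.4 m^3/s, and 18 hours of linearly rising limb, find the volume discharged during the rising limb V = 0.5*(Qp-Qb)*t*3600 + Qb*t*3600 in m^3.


V = 0.5*(101.4 - 14.6)*18*3600 + 14.6*18*3600 = 3.7584e+06 m^3


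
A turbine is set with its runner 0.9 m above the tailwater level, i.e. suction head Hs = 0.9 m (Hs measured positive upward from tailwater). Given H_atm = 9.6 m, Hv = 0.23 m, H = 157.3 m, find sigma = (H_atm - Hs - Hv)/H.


sigma = (9.6 - 0.9 - 0.23) / 157.3 = 0.0538


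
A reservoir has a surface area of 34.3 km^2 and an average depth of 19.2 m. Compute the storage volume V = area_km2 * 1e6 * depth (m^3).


V = 34.3 * 1e6 * 19.2 = 6.5856e+08 m^3


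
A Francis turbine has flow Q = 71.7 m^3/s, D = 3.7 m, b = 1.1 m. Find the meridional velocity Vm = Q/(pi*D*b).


Vm = 71.7 / (pi * 3.7 * 1.1) = 5.6076 m/s


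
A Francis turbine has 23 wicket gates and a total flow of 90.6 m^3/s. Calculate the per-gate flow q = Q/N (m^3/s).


q = 90.6 / 23 = 3.9391 m^3/s


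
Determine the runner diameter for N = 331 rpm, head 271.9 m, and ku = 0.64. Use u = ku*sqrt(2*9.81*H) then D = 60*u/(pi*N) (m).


u = 0.64 * sqrt(2*9.81*271.9) = 46.7449 m/s
D = 60 * 46.7449 / (pi * 331) = 2.6972 m


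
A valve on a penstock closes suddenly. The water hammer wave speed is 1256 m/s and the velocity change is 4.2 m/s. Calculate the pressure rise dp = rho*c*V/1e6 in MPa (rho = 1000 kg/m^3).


dp = 1000 * 1256 * 4.2 / 1e6 = 5.2752 MPa


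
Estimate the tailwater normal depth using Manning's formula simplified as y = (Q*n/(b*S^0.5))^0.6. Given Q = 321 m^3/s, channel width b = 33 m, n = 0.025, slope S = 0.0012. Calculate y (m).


y = (321 * 0.025 / (33 * 0.0012^0.5))^0.6 = 3.2196 m


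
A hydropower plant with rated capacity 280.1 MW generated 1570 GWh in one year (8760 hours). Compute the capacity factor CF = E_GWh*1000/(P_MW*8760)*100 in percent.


CF = 1570 * 1000 / (280.1 * 8760) * 100 = 63.9856 %


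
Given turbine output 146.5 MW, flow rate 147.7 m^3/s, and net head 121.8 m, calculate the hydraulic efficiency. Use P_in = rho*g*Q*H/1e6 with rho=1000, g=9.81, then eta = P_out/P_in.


P_in = 1000 * 9.81 * 147.7 * 121.8 / 1e6 = 176.4805 MW
eta = 146.5 / 176.4805 = 0.8301


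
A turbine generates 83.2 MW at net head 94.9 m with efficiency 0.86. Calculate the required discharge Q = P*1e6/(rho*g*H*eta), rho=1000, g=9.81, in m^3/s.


Q = 83.2 * 1e6 / (1000 * 9.81 * 94.9 * 0.86) = 103.9177 m^3/s


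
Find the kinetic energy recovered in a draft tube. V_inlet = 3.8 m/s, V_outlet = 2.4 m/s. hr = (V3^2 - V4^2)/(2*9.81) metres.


hr = (3.8^2 - 2.4^2) / (2*9.81) = 0.4424 m


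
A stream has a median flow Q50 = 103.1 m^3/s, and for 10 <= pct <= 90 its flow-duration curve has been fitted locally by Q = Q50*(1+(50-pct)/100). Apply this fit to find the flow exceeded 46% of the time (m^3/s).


Q = 103.1 * (1 + (50 - 46)/100) = 107.2240 m^3/s


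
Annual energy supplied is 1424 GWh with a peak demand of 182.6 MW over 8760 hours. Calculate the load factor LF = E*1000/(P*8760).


LF = 1424 * 1000 / (182.6 * 8760) = 0.8902


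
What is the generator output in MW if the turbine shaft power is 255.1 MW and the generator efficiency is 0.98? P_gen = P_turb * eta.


P_gen = 255.1 * 0.98 = 249.9980 MW


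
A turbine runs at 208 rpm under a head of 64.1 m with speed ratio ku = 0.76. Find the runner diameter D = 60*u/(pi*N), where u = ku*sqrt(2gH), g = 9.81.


u = 0.76 * sqrt(2*9.81*64.1) = 26.9521 m/s
D = 60 * 26.9521 / (pi * 208) = 2.4747 m


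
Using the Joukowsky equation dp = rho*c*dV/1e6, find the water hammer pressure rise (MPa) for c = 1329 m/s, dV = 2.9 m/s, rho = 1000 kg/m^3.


dp = 1000 * 1329 * 2.9 / 1e6 = 3.8541 MPa


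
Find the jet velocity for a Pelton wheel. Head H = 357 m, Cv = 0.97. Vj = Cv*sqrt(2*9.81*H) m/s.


Vj = 0.97 * sqrt(2*9.81*357) = 81.1812 m/s


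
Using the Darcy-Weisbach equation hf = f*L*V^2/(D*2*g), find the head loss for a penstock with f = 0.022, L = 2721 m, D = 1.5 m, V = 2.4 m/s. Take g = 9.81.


hf = 0.022 * 2721 * 2.4^2 / (1.5 * 2 * 9.81) = 11.7161 m


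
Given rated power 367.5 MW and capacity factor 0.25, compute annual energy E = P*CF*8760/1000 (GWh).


E = 367.5 * 0.25 * 8760 / 1000 = 804.8250 GWh


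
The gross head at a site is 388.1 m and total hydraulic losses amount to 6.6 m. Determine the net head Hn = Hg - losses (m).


Hn = 388.1 - 6.6 = 381.5000 m


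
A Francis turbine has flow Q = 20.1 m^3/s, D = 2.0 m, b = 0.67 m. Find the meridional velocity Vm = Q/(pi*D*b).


Vm = 20.1 / (pi * 2.0 * 0.67) = 4.7746 m/s


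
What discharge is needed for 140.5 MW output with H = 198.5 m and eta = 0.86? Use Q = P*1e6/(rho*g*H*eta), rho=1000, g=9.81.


Q = 140.5 * 1e6 / (1000 * 9.81 * 198.5 * 0.86) = 83.8974 m^3/s


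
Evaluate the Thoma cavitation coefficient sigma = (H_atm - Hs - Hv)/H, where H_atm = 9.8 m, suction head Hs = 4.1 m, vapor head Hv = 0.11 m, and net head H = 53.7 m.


sigma = (9.8 - 4.1 - 0.11) / 53.7 = 0.1041


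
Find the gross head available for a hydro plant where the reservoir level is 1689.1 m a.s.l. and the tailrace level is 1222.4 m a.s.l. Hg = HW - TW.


Hg = 1689.1 - 1222.4 = 466.7000 m


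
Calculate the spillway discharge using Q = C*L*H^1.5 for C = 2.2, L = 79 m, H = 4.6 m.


Q = 2.2 * 79 * 4.6^1.5 = 1714.6936 m^3/s


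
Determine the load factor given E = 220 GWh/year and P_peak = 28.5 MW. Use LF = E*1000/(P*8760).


LF = 220 * 1000 / (28.5 * 8760) = 0.8812


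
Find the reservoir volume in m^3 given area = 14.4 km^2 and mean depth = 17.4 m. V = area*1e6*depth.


V = 14.4 * 1e6 * 17.4 = 2.5056e+08 m^3


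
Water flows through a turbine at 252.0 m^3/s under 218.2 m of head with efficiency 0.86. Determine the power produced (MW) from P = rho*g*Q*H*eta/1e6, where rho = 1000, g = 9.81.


P = 1000 * 9.81 * 252.0 * 218.2 * 0.86 / 1e6 = 463.8983 MW


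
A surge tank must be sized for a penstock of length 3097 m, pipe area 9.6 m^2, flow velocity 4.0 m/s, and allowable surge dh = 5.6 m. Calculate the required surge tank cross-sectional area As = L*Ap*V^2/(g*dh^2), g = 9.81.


As = 3097 * 9.6 * 4.0^2 / (9.81 * 5.6^2) = 1546.2772 m^2


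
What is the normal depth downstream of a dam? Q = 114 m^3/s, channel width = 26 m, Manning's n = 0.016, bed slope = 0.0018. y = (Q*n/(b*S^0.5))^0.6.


y = (114 * 0.016 / (26 * 0.0018^0.5))^0.6 = 1.3522 m


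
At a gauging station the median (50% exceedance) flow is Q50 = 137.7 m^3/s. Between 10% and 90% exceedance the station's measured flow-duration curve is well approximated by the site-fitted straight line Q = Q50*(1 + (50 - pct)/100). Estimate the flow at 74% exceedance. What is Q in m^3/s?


Q = 137.7 * (1 + (50 - 74)/100) = 104.6520 m^3/s


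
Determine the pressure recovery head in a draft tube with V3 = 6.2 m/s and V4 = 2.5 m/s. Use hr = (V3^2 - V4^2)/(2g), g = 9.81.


hr = (6.2^2 - 2.5^2) / (2*9.81) = 1.6407 m


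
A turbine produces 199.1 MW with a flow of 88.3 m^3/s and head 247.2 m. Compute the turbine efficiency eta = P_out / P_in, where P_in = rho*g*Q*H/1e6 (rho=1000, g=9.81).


P_in = 1000 * 9.81 * 88.3 * 247.2 / 1e6 = 214.1303 MW
eta = 199.1 / 214.1303 = 0.9298


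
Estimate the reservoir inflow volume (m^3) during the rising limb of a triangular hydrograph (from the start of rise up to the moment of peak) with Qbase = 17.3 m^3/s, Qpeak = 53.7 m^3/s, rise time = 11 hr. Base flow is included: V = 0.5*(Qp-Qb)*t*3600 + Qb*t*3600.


V = 0.5*(53.7 - 17.3)*11*3600 + 17.3*11*3600 = 1.4058e+06 m^3


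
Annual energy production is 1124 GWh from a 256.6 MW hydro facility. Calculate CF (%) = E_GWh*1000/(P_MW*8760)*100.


CF = 1124 * 1000 / (256.6 * 8760) * 100 = 50.0041 %


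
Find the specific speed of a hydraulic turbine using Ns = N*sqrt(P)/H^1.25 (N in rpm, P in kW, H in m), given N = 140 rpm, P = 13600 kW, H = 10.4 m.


Ns = 140 * 13600^0.5 / 10.4^1.25 = 874.1900


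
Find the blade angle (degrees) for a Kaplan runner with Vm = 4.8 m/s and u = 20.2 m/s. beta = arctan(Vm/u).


beta = arctan(4.8 / 20.2) = 13.3669 degrees


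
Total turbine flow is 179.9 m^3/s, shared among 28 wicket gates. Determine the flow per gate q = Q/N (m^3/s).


q = 179.9 / 28 = 6.4250 m^3/s


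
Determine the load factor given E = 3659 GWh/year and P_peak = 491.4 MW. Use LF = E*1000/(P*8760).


LF = 3659 * 1000 / (491.4 * 8760) = 0.8500


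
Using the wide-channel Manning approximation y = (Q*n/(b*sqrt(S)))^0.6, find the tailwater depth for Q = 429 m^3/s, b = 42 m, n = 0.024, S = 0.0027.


y = (429 * 0.024 / (42 * 0.0027^0.5))^0.6 = 2.5365 m


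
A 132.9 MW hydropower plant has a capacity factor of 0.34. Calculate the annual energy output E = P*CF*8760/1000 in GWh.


E = 132.9 * 0.34 * 8760 / 1000 = 395.8294 GWh


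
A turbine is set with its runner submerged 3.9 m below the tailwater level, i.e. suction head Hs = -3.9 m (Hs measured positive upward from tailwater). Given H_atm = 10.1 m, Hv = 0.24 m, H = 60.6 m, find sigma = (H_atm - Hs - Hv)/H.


sigma = (10.1 - (-3.9) - 0.24) / 60.6 = 0.2271


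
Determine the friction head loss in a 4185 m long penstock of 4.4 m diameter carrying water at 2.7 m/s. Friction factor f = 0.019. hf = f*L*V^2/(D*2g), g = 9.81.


hf = 0.019 * 4185 * 2.7^2 / (4.4 * 2 * 9.81) = 6.7147 m


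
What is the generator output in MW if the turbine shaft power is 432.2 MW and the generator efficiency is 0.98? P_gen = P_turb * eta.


P_gen = 432.2 * 0.98 = 423.5560 MW


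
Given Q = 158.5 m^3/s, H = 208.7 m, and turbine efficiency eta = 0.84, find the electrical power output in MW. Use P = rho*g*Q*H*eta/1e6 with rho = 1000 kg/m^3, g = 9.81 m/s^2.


P = 1000 * 9.81 * 158.5 * 208.7 * 0.84 / 1e6 = 272.5838 MW


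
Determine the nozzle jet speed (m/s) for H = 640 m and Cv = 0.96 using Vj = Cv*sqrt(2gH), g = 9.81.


Vj = 0.96 * sqrt(2*9.81*640) = 107.5748 m/s


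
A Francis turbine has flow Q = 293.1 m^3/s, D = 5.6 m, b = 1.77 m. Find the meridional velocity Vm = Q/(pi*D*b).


Vm = 293.1 / (pi * 5.6 * 1.77) = 9.4125 m/s


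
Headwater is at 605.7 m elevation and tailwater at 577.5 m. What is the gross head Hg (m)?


Hg = 605.7 - 577.5 = 28.2000 m


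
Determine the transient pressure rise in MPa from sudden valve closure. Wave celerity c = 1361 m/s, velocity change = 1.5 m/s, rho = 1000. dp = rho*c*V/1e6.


dp = 1000 * 1361 * 1.5 / 1e6 = 2.0415 MPa


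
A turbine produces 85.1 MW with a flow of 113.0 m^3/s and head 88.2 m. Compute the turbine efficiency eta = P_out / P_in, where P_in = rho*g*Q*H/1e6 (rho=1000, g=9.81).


P_in = 1000 * 9.81 * 113.0 * 88.2 / 1e6 = 97.7723 MW
eta = 85.1 / 97.7723 = 0.8704


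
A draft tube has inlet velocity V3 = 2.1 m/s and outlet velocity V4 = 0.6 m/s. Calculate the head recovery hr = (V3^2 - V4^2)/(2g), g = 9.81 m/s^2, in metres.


hr = (2.1^2 - 0.6^2) / (2*9.81) = 0.2064 m


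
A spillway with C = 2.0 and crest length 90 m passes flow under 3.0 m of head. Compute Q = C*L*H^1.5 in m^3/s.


Q = 2.0 * 90 * 3.0^1.5 = 935.3074 m^3/s


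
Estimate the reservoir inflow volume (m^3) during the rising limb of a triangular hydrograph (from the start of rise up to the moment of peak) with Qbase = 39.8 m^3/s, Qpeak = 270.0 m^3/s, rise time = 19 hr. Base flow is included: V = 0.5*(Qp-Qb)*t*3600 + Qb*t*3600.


V = 0.5*(270.0 - 39.8)*19*3600 + 39.8*19*3600 = 1.0595e+07 m^3


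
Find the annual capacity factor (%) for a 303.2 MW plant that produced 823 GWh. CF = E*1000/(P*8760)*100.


CF = 823 * 1000 / (303.2 * 8760) * 100 = 30.9861 %


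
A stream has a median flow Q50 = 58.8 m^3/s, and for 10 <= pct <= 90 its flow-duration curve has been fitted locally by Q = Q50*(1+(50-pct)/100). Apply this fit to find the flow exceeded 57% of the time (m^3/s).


Q = 58.8 * (1 + (50 - 57)/100) = 54.6840 m^3/s


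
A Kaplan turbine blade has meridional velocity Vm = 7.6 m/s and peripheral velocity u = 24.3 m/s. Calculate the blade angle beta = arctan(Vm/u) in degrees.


beta = arctan(7.6 / 24.3) = 17.3674 degrees


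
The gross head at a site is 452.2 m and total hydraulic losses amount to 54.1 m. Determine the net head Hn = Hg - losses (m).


Hn = 452.2 - 54.1 = 398.1000 m


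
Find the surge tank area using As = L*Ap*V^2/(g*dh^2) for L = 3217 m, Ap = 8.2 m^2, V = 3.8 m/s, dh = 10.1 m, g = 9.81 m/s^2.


As = 3217 * 8.2 * 3.8^2 / (9.81 * 10.1^2) = 380.6452 m^2


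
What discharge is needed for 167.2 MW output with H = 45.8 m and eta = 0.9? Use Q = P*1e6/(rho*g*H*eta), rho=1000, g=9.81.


Q = 167.2 * 1e6 / (1000 * 9.81 * 45.8 * 0.9) = 413.4845 m^3/s


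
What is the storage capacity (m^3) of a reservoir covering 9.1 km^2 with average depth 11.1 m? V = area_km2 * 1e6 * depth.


V = 9.1 * 1e6 * 11.1 = 1.0101e+08 m^3


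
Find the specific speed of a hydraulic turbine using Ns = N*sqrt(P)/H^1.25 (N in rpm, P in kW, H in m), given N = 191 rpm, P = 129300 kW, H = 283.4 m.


Ns = 191 * 129300^0.5 / 283.4^1.25 = 59.0654


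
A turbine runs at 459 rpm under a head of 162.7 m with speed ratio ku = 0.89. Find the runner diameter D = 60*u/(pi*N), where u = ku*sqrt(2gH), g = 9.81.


u = 0.89 * sqrt(2*9.81*162.7) = 50.2844 m/s
D = 60 * 50.2844 / (pi * 459) = 2.0923 m


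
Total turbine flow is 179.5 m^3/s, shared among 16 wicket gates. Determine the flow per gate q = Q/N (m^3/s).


q = 179.5 / 16 = 11.2188 m^3/s


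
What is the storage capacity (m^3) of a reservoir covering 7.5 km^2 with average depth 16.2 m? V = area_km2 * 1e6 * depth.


V = 7.5 * 1e6 * 16.2 = 1.2150e+08 m^3


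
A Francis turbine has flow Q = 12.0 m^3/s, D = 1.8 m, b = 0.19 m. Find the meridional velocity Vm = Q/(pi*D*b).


Vm = 12.0 / (pi * 1.8 * 0.19) = 11.1688 m/s


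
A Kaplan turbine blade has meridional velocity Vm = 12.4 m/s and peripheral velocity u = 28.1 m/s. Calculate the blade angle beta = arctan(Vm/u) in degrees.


beta = arctan(12.4 / 28.1) = 23.8110 degrees


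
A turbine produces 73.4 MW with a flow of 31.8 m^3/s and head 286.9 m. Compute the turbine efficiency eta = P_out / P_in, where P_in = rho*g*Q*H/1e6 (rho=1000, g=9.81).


P_in = 1000 * 9.81 * 31.8 * 286.9 / 1e6 = 89.5008 MW
eta = 73.4 / 89.5008 = 0.8201


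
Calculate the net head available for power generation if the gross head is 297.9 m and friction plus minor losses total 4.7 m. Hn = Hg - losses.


Hn = 297.9 - 4.7 = 293.2000 m


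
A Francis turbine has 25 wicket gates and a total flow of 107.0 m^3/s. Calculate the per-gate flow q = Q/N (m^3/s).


q = 107.0 / 25 = 4.2800 m^3/s


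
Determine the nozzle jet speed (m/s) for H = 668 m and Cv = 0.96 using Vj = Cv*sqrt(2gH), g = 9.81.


Vj = 0.96 * sqrt(2*9.81*668) = 109.9029 m/s


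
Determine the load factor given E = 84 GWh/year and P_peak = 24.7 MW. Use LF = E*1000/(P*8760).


LF = 84 * 1000 / (24.7 * 8760) = 0.3882


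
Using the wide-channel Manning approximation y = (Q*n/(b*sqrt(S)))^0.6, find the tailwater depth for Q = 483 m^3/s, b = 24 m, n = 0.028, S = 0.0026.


y = (483 * 0.028 / (24 * 0.0026^0.5))^0.6 = 4.2271 m


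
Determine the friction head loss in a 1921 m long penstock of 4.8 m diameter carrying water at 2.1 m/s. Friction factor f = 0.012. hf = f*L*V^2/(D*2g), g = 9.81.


hf = 0.012 * 1921 * 2.1^2 / (4.8 * 2 * 9.81) = 1.0795 m


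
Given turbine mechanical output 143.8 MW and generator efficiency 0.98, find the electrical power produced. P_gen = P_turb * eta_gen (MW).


P_gen = 143.8 * 0.98 = 140.9240 MW


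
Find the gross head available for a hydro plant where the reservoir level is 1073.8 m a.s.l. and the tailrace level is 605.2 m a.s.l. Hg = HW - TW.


Hg = 1073.8 - 605.2 = 468.6000 m


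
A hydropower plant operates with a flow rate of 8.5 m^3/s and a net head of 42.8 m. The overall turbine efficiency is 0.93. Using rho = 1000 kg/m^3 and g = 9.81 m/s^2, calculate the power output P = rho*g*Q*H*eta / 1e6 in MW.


P = 1000 * 9.81 * 8.5 * 42.8 * 0.93 / 1e6 = 3.3191 MW


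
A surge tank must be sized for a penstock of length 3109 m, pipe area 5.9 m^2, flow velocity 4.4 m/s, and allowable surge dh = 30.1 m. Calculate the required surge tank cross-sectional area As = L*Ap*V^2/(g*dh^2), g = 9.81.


As = 3109 * 5.9 * 4.4^2 / (9.81 * 30.1^2) = 39.9555 m^2


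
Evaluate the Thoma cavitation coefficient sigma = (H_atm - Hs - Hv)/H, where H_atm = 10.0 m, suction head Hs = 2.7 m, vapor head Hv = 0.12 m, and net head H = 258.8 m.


sigma = (10.0 - 2.7 - 0.12) / 258.8 = 0.0277


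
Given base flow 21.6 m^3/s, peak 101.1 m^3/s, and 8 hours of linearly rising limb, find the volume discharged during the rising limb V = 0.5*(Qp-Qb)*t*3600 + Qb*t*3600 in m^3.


V = 0.5*(101.1 - 21.6)*8*3600 + 21.6*8*3600 = 1.7669e+06 m^3


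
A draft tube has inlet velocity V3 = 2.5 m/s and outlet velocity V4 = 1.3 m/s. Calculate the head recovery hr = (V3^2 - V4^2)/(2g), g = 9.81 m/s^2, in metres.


hr = (2.5^2 - 1.3^2) / (2*9.81) = 0.2324 m


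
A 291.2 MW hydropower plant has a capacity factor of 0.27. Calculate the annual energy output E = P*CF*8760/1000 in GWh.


E = 291.2 * 0.27 * 8760 / 1000 = 688.7462 GWh


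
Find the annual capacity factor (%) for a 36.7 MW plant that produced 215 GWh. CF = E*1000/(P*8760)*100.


CF = 215 * 1000 / (36.7 * 8760) * 100 = 66.8757 %


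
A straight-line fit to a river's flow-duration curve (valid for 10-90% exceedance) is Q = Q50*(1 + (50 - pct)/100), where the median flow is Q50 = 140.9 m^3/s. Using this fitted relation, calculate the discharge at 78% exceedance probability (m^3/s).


Q = 140.9 * (1 + (50 - 78)/100) = 101.4480 m^3/s


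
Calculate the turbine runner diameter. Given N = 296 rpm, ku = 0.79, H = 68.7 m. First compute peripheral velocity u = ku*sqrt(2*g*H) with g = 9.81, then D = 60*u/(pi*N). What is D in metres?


u = 0.79 * sqrt(2*9.81*68.7) = 29.0038 m/s
D = 60 * 29.0038 / (pi * 296) = 1.8714 m


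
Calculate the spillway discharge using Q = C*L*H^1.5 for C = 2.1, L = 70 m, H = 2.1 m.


Q = 2.1 * 70 * 2.1^1.5 = 447.3488 m^3/s


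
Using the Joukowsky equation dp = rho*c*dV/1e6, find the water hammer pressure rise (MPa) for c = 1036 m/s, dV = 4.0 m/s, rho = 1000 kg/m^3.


dp = 1000 * 1036 * 4.0 / 1e6 = 4.1440 MPa


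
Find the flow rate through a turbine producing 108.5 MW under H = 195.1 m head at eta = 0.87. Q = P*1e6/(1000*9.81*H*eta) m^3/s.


Q = 108.5 * 1e6 / (1000 * 9.81 * 195.1 * 0.87) = 65.1605 m^3/s


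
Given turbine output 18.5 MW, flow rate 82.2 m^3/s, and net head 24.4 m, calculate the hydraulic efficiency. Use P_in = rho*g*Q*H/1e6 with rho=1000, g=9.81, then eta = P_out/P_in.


P_in = 1000 * 9.81 * 82.2 * 24.4 / 1e6 = 19.6757 MW
eta = 18.5 / 19.6757 = 0.9402


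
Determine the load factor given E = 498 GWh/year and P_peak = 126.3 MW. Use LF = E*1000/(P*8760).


LF = 498 * 1000 / (126.3 * 8760) = 0.4501


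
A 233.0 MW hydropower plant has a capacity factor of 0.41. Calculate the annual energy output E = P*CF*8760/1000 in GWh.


E = 233.0 * 0.41 * 8760 / 1000 = 836.8428 GWh


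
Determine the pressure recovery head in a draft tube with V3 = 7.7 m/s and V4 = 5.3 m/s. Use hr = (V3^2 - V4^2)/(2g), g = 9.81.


hr = (7.7^2 - 5.3^2) / (2*9.81) = 1.5902 m


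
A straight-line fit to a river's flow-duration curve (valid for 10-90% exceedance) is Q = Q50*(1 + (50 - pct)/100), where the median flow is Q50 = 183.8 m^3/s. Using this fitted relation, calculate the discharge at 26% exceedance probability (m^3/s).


Q = 183.8 * (1 + (50 - 26)/100) = 227.9120 m^3/s


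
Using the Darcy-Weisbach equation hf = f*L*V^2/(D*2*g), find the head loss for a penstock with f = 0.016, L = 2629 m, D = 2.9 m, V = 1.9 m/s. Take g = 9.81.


hf = 0.016 * 2629 * 1.9^2 / (2.9 * 2 * 9.81) = 2.6688 m


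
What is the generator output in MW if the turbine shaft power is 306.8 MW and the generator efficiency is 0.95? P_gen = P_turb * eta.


P_gen = 306.8 * 0.95 = 291.4600 MW


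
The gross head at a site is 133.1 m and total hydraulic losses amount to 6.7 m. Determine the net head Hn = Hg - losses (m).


Hn = 133.1 - 6.7 = 126.4000 m


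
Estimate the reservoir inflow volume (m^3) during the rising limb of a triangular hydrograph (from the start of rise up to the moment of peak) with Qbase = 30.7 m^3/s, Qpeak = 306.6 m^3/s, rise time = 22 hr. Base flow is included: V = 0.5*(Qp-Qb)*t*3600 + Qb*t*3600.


V = 0.5*(306.6 - 30.7)*22*3600 + 30.7*22*3600 = 1.3357e+07 m^3


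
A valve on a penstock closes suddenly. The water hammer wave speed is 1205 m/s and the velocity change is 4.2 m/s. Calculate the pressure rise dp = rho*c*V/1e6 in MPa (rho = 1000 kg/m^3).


dp = 1000 * 1205 * 4.2 / 1e6 = 5.0610 MPa


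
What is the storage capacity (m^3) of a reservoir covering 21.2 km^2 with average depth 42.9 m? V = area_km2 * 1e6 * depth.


V = 21.2 * 1e6 * 42.9 = 9.0948e+08 m^3


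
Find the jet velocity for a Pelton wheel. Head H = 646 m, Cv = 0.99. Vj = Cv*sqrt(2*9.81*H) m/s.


Vj = 0.99 * sqrt(2*9.81*646) = 111.4554 m/s


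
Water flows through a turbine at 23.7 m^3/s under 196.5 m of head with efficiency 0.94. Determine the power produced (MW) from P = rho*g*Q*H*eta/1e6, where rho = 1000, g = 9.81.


P = 1000 * 9.81 * 23.7 * 196.5 * 0.94 / 1e6 = 42.9445 MW


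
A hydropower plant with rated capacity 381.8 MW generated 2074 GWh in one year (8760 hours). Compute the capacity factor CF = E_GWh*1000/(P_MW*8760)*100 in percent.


CF = 2074 * 1000 / (381.8 * 8760) * 100 = 62.0110 %


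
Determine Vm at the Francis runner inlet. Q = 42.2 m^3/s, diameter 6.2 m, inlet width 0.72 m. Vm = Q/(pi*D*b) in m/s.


Vm = 42.2 / (pi * 6.2 * 0.72) = 3.0091 m/s


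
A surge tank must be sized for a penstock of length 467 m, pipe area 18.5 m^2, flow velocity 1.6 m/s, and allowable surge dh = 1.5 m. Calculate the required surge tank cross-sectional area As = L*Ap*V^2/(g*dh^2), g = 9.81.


As = 467 * 18.5 * 1.6^2 / (9.81 * 1.5^2) = 1002.0215 m^2


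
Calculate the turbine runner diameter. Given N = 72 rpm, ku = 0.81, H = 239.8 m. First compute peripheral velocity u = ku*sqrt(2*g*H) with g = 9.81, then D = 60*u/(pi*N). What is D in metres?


u = 0.81 * sqrt(2*9.81*239.8) = 55.5596 m/s
D = 60 * 55.5596 / (pi * 72) = 14.7376 m


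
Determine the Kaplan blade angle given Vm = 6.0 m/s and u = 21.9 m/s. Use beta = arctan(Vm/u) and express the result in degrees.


beta = arctan(6.0 / 21.9) = 15.3215 degrees


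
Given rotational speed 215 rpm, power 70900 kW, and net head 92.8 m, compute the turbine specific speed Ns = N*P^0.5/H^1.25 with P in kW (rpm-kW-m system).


Ns = 215 * 70900^0.5 / 92.8^1.25 = 198.7589


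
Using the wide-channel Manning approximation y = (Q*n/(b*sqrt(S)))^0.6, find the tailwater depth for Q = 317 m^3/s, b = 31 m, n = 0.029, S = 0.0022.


y = (317 * 0.029 / (31 * 0.0022^0.5))^0.6 = 3.0236 m


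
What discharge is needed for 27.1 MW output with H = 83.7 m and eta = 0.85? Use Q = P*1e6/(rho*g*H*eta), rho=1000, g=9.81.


Q = 27.1 * 1e6 / (1000 * 9.81 * 83.7 * 0.85) = 38.8290 m^3/s


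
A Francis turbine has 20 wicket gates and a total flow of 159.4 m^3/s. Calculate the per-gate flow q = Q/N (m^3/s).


q = 159.4 / 20 = 7.9700 m^3/s


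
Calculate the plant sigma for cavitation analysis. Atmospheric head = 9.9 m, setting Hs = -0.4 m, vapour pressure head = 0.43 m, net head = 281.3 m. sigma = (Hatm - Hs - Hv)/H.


sigma = (9.9 - (-0.4) - 0.43) / 281.3 = 0.0351


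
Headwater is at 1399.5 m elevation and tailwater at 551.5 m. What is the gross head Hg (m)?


Hg = 1399.5 - 551.5 = 848.0000 m


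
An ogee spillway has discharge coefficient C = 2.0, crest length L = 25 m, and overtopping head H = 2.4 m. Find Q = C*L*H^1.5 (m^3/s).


Q = 2.0 * 25 * 2.4^1.5 = 185.9032 m^3/s


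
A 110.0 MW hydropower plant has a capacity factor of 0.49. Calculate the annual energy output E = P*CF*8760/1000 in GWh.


E = 110.0 * 0.49 * 8760 / 1000 = 472.1640 GWh


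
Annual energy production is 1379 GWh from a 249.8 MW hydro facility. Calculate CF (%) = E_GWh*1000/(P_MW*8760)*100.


CF = 1379 * 1000 / (249.8 * 8760) * 100 = 63.0185 %


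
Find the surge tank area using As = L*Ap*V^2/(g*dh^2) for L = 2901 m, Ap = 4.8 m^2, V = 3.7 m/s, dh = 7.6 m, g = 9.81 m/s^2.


As = 2901 * 4.8 * 3.7^2 / (9.81 * 7.6^2) = 336.4312 m^2


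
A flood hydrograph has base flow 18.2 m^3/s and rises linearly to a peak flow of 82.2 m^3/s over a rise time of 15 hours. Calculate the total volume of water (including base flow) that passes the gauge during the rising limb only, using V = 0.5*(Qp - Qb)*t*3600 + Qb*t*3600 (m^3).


V = 0.5*(82.2 - 18.2)*15*3600 + 18.2*15*3600 = 2.7108e+06 m^3


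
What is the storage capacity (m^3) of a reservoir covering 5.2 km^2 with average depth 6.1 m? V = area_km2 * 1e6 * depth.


V = 5.2 * 1e6 * 6.1 = 3.1720e+07 m^3


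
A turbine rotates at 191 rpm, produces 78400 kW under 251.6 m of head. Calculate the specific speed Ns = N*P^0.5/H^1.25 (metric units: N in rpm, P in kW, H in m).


Ns = 191 * 78400^0.5 / 251.6^1.25 = 53.3707


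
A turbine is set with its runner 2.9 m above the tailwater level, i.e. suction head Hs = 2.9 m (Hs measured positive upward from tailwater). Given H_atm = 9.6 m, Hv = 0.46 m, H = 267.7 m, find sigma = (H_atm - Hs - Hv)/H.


sigma = (9.6 - 2.9 - 0.46) / 267.7 = 0.0233


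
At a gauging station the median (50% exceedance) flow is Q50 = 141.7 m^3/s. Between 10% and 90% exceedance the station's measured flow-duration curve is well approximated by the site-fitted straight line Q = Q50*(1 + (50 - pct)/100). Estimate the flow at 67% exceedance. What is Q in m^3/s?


Q = 141.7 * (1 + (50 - 67)/100) = 117.6110 m^3/s


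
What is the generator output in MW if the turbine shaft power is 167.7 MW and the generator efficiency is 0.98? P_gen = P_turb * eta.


P_gen = 167.7 * 0.98 = 164.3460 MW


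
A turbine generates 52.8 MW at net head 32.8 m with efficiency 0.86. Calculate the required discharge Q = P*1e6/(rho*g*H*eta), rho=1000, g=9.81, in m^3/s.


Q = 52.8 * 1e6 / (1000 * 9.81 * 32.8 * 0.86) = 190.8063 m^3/s


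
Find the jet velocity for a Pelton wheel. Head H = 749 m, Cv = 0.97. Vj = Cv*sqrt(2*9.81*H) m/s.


Vj = 0.97 * sqrt(2*9.81*749) = 117.5878 m/s


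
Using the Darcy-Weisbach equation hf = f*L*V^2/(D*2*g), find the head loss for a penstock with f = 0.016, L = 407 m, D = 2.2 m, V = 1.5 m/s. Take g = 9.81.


hf = 0.016 * 407 * 1.5^2 / (2.2 * 2 * 9.81) = 0.3394 m


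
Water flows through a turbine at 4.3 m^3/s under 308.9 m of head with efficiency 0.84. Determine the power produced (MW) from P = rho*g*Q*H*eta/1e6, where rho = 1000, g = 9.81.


P = 1000 * 9.81 * 4.3 * 308.9 * 0.84 / 1e6 = 10.9455 MW


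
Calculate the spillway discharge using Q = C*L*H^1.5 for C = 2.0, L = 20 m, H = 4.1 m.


Q = 2.0 * 20 * 4.1^1.5 = 332.0747 m^3/s


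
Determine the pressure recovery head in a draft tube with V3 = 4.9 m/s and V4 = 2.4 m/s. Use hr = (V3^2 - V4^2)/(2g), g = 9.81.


hr = (4.9^2 - 2.4^2) / (2*9.81) = 0.9302 m


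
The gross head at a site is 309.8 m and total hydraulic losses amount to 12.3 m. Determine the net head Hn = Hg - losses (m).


Hn = 309.8 - 12.3 = 297.5000 m


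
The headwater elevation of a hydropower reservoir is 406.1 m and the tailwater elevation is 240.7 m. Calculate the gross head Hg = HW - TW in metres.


Hg = 406.1 - 240.7 = 165.4000 m


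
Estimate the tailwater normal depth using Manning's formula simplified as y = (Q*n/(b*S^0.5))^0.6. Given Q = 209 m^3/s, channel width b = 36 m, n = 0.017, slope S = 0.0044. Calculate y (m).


y = (209 * 0.017 / (36 * 0.0044^0.5))^0.6 = 1.2692 m


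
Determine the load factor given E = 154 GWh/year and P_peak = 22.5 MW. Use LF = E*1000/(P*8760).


LF = 154 * 1000 / (22.5 * 8760) = 0.7813


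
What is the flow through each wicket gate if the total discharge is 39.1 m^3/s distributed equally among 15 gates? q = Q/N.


q = 39.1 / 15 = 2.6067 m^3/s
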